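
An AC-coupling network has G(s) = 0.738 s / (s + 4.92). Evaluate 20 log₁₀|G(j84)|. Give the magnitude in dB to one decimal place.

|j84| = 84
|j84 + 4.92| = √(84² + 4.92²) = 84.14
|G(j84)| = 0.738 × 84 / 84.14 = 0.73674
20 log₁₀(0.73674) = -2.65 dB

-2.7 dB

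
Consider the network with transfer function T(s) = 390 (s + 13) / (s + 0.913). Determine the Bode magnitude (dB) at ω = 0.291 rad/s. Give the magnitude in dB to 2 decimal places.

74.47 dB

|j0.291 + 13| = √(0.291² + 13²) = 13
|j0.291 + 0.913| = √(0.291² + 0.913²) = 0.9583
|T(j0.291)| = 390 × 13 / 0.9583 = 5292.2
20 log₁₀(5292.2) = 74.473 dB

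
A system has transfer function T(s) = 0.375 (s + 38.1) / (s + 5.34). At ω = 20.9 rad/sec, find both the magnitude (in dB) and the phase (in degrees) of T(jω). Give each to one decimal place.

|T| = -2.4 dB, ∠T = -46.9°

|j20.9 + 38.1| = √(20.9² + 38.1²) = 43.46
|j20.9 + 5.34| = √(20.9² + 5.34²) = 21.57
|T(j20.9)| = 0.375 × 43.46 / 21.57 = 0.75544
20 log₁₀(0.75544) = -2.44 dB
∠(j20.9 + 38.1) = arctan(20.9/38.1) = 28.75°
∠(j20.9 + 5.34) = arctan(20.9/5.34) = 75.67°
∠T(j20.9) = 28.75° − 75.67° = -46.92°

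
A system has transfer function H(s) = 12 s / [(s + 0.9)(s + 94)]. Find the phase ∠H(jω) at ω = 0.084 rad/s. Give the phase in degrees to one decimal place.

∠(j0.084) = 90.00°
∠(j0.084 + 0.9) = arctan(0.084/0.9) = 5.33°
∠(j0.084 + 94) = arctan(0.084/94) = 0.05°
∠H(j0.084) = 90.00° − (5.33° + 0.05°) = 84.62°

84.6 deg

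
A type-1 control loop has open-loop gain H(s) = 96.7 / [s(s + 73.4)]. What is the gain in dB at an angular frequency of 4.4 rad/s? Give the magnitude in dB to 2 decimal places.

-10.49 dB

|j4.4 + 73.4| = √(4.4² + 73.4²) = 73.53
|j4.4| = 4.4
|H(j4.4)| = 96.7 / (73.53 × 4.4) = 0.29888
20 log₁₀(0.29888) = -10.490 dB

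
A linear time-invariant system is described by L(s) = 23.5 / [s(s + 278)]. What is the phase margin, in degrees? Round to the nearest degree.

90°

Gain crossover: |L(jω)| = 1 at ω ≈ 0.0845 rad s⁻¹.
∠L(j0.0845) = −90° − arctan(0.0845/278) ≈ -90.02°
PM = 180° + (-90.02°) = 89.98°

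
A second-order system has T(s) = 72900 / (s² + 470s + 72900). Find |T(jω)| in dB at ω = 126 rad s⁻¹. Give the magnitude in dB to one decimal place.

|(j126)² + 470(j126) + 72900| = |57024 + j59220| = 8.221e+04
|T(j126)| = 72900 / 8.221e+04 = 0.88674
20 log₁₀(0.88674) = -1.04 dB

-1.0 dB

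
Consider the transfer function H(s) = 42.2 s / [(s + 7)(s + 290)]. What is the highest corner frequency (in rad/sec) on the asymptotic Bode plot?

Break frequencies occur at each pole and zero magnitude: 7 rad/sec, 290 rad/sec.
The highest is 290 rad/sec.

290 rad/sec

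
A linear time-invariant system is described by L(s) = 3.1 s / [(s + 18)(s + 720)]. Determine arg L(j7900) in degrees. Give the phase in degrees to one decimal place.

∠(j7900) = 90.00°
∠(j7900 + 18) = arctan(7900/18) = 89.87°
∠(j7900 + 720) = arctan(7900/720) = 84.79°
∠L(j7900) = 90.00° − (89.87° + 84.79°) = -84.66°

-84.7°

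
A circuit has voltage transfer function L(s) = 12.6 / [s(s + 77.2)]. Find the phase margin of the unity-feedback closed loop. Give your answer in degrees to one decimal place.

Gain crossover: |L(jω)| = 1 at ω ≈ 0.163 rad/s.
∠L(j0.163) = −90° − arctan(0.163/77.2) ≈ -90.12°
PM = 180° + (-90.12°) = 89.88°

89.9°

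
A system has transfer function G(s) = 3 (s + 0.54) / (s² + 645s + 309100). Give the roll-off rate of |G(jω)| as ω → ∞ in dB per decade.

-20 dB/decade

With 1 zero and 2 poles, the high-frequency asymptotic slope is 20 × (1 − 2) = -20 dB/decade.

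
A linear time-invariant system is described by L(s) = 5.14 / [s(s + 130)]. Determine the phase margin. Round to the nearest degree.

90 deg

Gain crossover: |L(jω)| = 1 at ω ≈ 0.0395 rad/s.
∠L(j0.0395) = −90° − arctan(0.0395/130) ≈ -90.02°
PM = 180° + (-90.02°) = 89.98°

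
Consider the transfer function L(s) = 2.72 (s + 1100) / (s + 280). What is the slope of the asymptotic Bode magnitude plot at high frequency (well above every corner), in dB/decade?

0 dB/decade

With 1 zero and 1 pole, the high-frequency asymptotic slope is 20 × (1 − 1) = 0 dB/decade.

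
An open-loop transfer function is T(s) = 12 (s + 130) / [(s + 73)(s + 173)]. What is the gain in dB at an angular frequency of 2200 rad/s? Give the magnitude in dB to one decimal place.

-45.3 dB

|j2200 + 130| = √(2200² + 130²) = 2204
|j2200 + 73| = √(2200² + 73²) = 2201
|j2200 + 173| = √(2200² + 173²) = 2207
|T(j2200)| = 12 × 2204 / (2201 × 2207) = 0.0054442
20 log₁₀(0.0054442) = -45.28 dB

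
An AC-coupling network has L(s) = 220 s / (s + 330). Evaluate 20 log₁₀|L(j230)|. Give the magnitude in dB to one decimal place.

42.0 dB

|j230| = 230
|j230 + 330| = √(230² + 330²) = 402.2
|L(j230)| = 220 × 230 / 402.2 = 125.79
20 log₁₀(125.79) = 41.99 dB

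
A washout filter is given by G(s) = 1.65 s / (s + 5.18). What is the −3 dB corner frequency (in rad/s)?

For a single-pole high-pass, the −3 dB point is at the pole: ω = 5.18 rad/s.

5.18 rad/s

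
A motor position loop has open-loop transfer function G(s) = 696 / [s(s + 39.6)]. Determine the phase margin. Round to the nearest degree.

68°

Gain crossover: |G(jω)| = 1 at ω ≈ 16.3 rad/s.
∠G(j16.3) = −90° − arctan(16.3/39.6) ≈ -112.32°
PM = 180° + (-112.32°) = 67.68°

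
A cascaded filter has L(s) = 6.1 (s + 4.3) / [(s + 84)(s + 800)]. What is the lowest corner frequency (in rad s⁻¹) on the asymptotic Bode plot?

Break frequencies occur at each pole and zero magnitude: 4.3 rad s⁻¹, 84 rad s⁻¹, 800 rad s⁻¹.
The lowest is 4.3 rad s⁻¹.

4.3 rad s⁻¹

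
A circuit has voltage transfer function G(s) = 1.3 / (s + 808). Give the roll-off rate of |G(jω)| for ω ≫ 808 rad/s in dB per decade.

With 0 zeros and 1 pole, the high-frequency asymptotic slope is 20 × (0 − 1) = -20 dB/decade.

-20 dB/decade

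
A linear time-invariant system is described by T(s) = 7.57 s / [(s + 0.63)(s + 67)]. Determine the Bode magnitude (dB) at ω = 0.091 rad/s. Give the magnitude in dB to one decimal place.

|j0.091| = 0.091
|j0.091 + 0.63| = √(0.091² + 0.63²) = 0.6365
|j0.091 + 67| = √(0.091² + 67²) = 67
|T(j0.091)| = 7.57 × 0.091 / (0.6365 × 67) = 0.016152
20 log₁₀(0.016152) = -35.84 dB

-35.8 dB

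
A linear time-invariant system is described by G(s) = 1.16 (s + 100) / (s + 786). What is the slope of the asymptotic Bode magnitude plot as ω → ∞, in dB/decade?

0 dB/decade

With 1 zero and 1 pole, the high-frequency asymptotic slope is 20 × (1 − 1) = 0 dB/decade.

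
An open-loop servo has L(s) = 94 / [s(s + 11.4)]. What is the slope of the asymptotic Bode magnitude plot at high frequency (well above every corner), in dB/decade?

With 0 zeros and 2 poles, the high-frequency asymptotic slope is 20 × (0 − 2) = -40 dB/decade.

-40 dB/decade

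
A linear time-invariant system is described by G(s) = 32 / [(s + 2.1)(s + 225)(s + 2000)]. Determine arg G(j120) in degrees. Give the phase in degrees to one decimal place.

∠(j120 + 2.1) = arctan(120/2.1) = 89.00°
∠(j120 + 225) = arctan(120/225) = 28.07°
∠(j120 + 2000) = arctan(120/2000) = 3.43°
∠G(j120) = − (89.00° + 28.07° + 3.43°) = -120.50°

-120.5°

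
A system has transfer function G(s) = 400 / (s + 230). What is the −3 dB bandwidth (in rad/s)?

For a single-pole low-pass, the −3 dB point is at the pole: ω = 230 rad/s.

230 rad/s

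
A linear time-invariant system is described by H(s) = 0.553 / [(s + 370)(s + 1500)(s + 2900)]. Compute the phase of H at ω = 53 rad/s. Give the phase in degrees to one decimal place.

∠(j53 + 370) = arctan(53/370) = 8.15°
∠(j53 + 1500) = arctan(53/1500) = 2.02°
∠(j53 + 2900) = arctan(53/2900) = 1.05°
∠H(j53) = − (8.15° + 2.02° + 1.05°) = -11.22°

-11.2°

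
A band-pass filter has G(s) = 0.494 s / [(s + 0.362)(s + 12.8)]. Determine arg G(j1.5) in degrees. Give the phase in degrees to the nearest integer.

∠(j1.5) = 90.00°
∠(j1.5 + 0.362) = arctan(1.5/0.362) = 76.43°
∠(j1.5 + 12.8) = arctan(1.5/12.8) = 6.68°
∠G(j1.5) = 90.00° − (76.43° + 6.68°) = 6.88°

7°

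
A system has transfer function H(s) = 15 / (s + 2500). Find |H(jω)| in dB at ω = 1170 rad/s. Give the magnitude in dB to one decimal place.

-45.3 dB

|j1170 + 2500| = √(1170² + 2500²) = 2760
|H(j1170)| = 15 / 2760 = 0.0054343
20 log₁₀(0.0054343) = -45.30 dB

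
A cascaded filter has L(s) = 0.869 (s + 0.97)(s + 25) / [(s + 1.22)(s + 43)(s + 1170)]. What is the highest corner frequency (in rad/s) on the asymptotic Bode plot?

Break frequencies occur at each pole and zero magnitude: 0.97 rad/s, 1.22 rad/s, 25 rad/s, 43 rad/s, 1170 rad/s.
The highest is 1170 rad/s.

1170 rad/s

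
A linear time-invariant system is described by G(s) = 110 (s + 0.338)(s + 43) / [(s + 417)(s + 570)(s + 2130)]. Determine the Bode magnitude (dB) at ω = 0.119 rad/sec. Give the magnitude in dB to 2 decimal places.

-109.50 dB

|j0.119 + 0.338| = √(0.119² + 0.338²) = 0.3583
|j0.119 + 43| = √(0.119² + 43²) = 43
|j0.119 + 417| = √(0.119² + 417²) = 417
|j0.119 + 570| = √(0.119² + 570²) = 570
|j0.119 + 2130| = √(0.119² + 2130²) = 2130
|G(j0.119)| = 110 × 0.3583 × 43 / (417 × 570 × 2130) = 3.3478e-06
20 log₁₀(3.3478e-06) = -109.505 dB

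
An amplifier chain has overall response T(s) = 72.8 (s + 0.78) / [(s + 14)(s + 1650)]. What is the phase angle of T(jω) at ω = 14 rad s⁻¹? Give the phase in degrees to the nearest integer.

∠(j14 + 0.78) = arctan(14/0.78) = 86.81°
∠(j14 + 14) = arctan(14/14) = 45.00°
∠(j14 + 1650) = arctan(14/1650) = 0.49°
∠T(j14) = 86.81° − (45.00° + 0.49°) = 41.32°

41 deg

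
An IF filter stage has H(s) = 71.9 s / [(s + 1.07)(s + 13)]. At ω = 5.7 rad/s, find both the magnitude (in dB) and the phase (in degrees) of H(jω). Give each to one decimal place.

|H| = 13.9 dB, ∠H = -13.0°

|j5.7| = 5.7
|j5.7 + 1.07| = √(5.7² + 1.07²) = 5.8
|j5.7 + 13| = √(5.7² + 13²) = 14.19
|H(j5.7)| = 71.9 × 5.7 / (5.8 × 14.19) = 4.9783
20 log₁₀(4.9783) = 13.94 dB
∠(j5.7) = 90.00°
∠(j5.7 + 1.07) = arctan(5.7/1.07) = 79.37°
∠(j5.7 + 13) = arctan(5.7/13) = 23.68°
∠H(j5.7) = 90.00° − (79.37° + 23.68°) = -13.04°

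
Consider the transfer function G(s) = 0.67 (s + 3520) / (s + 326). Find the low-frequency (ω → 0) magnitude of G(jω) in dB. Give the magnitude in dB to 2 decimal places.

G(0) = 0.67 × 3520 / 326 = 7.2344
20 log₁₀(7.2344) = 17.188 dB

17.19 dB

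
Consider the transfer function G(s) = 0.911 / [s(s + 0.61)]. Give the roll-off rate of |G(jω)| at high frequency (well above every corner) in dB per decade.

-40 dB/decade

With 0 zeros and 2 poles, the high-frequency asymptotic slope is 20 × (0 − 2) = -40 dB/decade.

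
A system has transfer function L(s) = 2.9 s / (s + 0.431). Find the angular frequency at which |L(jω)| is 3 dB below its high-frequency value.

For a single-pole high-pass, the −3 dB point is at the pole: ω = 0.431 rad s⁻¹.

0.431 rad s⁻¹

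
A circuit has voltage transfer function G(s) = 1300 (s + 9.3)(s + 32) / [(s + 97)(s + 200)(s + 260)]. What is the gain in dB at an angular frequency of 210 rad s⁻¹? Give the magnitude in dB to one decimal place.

|j210 + 9.3| = √(210² + 9.3²) = 210.2
|j210 + 32| = √(210² + 32²) = 212.4
|j210 + 97| = √(210² + 97²) = 231.3
|j210 + 200| = √(210² + 200²) = 290
|j210 + 260| = √(210² + 260²) = 334.2
|G(j210)| = 1300 × 210.2 × 212.4 / (231.3 × 290 × 334.2) = 2.5891
20 log₁₀(2.5891) = 8.26 dB

8.3 dB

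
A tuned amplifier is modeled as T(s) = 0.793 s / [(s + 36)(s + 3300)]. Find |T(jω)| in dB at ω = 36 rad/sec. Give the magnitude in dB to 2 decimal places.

|j36| = 36
|j36 + 36| = √(36² + 36²) = 50.91
|j36 + 3300| = √(36² + 3300²) = 3300
|T(j36)| = 0.793 × 36 / (50.91 × 3300) = 0.00016991
20 log₁₀(0.00016991) = -75.396 dB

-75.40 dB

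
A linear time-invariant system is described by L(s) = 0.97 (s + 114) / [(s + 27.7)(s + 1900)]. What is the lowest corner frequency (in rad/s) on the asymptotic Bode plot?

27.7 rad/s

Break frequencies occur at each pole and zero magnitude: 27.7 rad/s, 114 rad/s, 1900 rad/s.
The lowest is 27.7 rad/s.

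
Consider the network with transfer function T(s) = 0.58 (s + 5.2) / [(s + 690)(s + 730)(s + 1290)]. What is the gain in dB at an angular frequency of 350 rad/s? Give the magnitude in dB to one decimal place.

-132.3 dB

|j350 + 5.2| = √(350² + 5.2²) = 350
|j350 + 690| = √(350² + 690²) = 773.7
|j350 + 730| = √(350² + 730²) = 809.6
|j350 + 1290| = √(350² + 1290²) = 1337
|T(j350)| = 0.58 × 350 / (773.7 × 809.6 × 1337) = 2.425e-07
20 log₁₀(2.425e-07) = -132.31 dB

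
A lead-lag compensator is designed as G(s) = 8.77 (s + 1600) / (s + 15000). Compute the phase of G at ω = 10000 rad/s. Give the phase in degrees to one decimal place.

47.2°

∠(j10000 + 1600) = arctan(10000/1600) = 80.91°
∠(j10000 + 15000) = arctan(10000/15000) = 33.69°
∠G(j10000) = 80.91° − 33.69° = 47.22°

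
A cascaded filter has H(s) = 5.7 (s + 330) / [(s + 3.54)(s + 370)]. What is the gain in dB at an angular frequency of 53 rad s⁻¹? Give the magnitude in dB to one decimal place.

-20.4 dB

|j53 + 330| = √(53² + 330²) = 334.2
|j53 + 3.54| = √(53² + 3.54²) = 53.12
|j53 + 370| = √(53² + 370²) = 373.8
|H(j53)| = 5.7 × 334.2 / (53.12 × 373.8) = 0.095954
20 log₁₀(0.095954) = -20.36 dB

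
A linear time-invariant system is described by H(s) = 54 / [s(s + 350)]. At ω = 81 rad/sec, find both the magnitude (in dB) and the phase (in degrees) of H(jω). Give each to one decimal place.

|H| = -54.6 dB, ∠H = -103.0°

|j81 + 350| = √(81² + 350²) = 359.3
|j81| = 81
|H(j81)| = 54 / (359.3 × 81) = 0.0018557
20 log₁₀(0.0018557) = -54.63 dB
∠(j81 + 350) = arctan(81/350) = 13.03°
∠(j81) = 90.00°
∠H(j81) = − (13.03° + 90.00°) = -103.03°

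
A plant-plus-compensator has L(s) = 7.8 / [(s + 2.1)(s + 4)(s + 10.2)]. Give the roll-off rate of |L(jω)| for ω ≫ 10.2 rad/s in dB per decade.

-60 dB/decade

With 0 zeros and 3 poles, the high-frequency asymptotic slope is 20 × (0 − 3) = -60 dB/decade.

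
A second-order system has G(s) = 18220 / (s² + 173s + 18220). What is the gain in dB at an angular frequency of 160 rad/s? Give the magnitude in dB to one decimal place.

|(j160)² + 173(j160) + 18220| = |-7380 + j27680| = 2.865e+04
|G(j160)| = 18220 / 2.865e+04 = 0.63602
20 log₁₀(0.63602) = -3.93 dB

-3.9 dB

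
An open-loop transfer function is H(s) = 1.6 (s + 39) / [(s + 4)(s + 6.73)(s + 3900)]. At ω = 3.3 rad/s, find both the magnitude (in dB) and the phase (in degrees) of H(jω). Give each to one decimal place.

|j3.3 + 39| = √(3.3² + 39²) = 39.14
|j3.3 + 4| = √(3.3² + 4²) = 5.186
|j3.3 + 6.73| = √(3.3² + 6.73²) = 7.496
|j3.3 + 3900| = √(3.3² + 3900²) = 3900
|H(j3.3)| = 1.6 × 39.14 / (5.186 × 7.496 × 3900) = 0.00041312
20 log₁₀(0.00041312) = -67.68 dB
∠(j3.3 + 39) = arctan(3.3/39) = 4.84°
∠(j3.3 + 4) = arctan(3.3/4) = 39.52°
∠(j3.3 + 6.73) = arctan(3.3/6.73) = 26.12°
∠(j3.3 + 3900) = arctan(3.3/3900) = 0.05°
∠H(j3.3) = 4.84° − (39.52° + 26.12° + 0.05°) = -60.86°

|H| = -67.7 dB, ∠H = -60.9°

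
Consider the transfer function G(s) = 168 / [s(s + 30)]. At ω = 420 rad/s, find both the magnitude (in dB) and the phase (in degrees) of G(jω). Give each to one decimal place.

|G| = -60.4 dB, ∠G = -175.9°

|j420 + 30| = √(420² + 30²) = 421.1
|j420| = 420
|G(j420)| = 168 / (421.1 × 420) = 0.00094996
20 log₁₀(0.00094996) = -60.45 dB
∠(j420 + 30) = arctan(420/30) = 85.91°
∠(j420) = 90.00°
∠G(j420) = − (85.91° + 90.00°) = -175.91°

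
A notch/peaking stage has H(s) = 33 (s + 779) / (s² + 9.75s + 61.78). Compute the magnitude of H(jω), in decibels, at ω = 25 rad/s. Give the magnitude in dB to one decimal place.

32.4 dB

|j25 + 779| = √(25² + 779²) = 779.4
|(j25)² + 9.75(j25) + 61.78| = |-563.22 + j243.75| = 613.7
|H(j25)| = 33 × 779.4 / 613.7 = 41.91
20 log₁₀(41.91) = 32.45 dB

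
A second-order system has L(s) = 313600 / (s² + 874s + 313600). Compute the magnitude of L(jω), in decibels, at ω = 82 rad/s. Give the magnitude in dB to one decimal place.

-0.0 dB

|(j82)² + 874(j82) + 313600| = |3.0688e+05 + j71668| = 3.151e+05
|L(j82)| = 313600 / 3.151e+05 = 0.99513
20 log₁₀(0.99513) = -0.04 dB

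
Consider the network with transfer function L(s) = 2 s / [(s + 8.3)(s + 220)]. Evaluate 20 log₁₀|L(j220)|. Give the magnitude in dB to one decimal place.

|j220| = 220
|j220 + 8.3| = √(220² + 8.3²) = 220.2
|j220 + 220| = √(220² + 220²) = 311.1
|L(j220)| = 2 × 220 / (220.2 × 311.1) = 0.0064237
20 log₁₀(0.0064237) = -43.84 dB

-43.8 dB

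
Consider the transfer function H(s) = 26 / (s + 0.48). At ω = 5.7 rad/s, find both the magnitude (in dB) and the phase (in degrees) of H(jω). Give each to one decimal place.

|j5.7 + 0.48| = √(5.7² + 0.48²) = 5.72
|H(j5.7)| = 26 / 5.72 = 4.5453
20 log₁₀(4.5453) = 13.15 dB
∠(j5.7 + 0.48) = arctan(5.7/0.48) = 85.19°
∠H(j5.7) = −85.19° = -85.19°

|H| = 13.2 dB, ∠H = -85.2°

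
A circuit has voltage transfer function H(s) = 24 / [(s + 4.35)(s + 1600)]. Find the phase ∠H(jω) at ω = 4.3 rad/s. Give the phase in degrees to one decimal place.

-44.8°

∠(j4.3 + 4.35) = arctan(4.3/4.35) = 44.67°
∠(j4.3 + 1600) = arctan(4.3/1600) = 0.15°
∠H(j4.3) = − (44.67° + 0.15°) = -44.82°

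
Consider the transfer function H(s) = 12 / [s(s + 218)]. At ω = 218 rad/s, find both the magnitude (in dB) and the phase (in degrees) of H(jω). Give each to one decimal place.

|j218 + 218| = √(218² + 218²) = 308.3
|j218| = 218
|H(j218)| = 12 / (308.3 × 218) = 0.00017855
20 log₁₀(0.00017855) = -74.96 dB
∠(j218 + 218) = arctan(218/218) = 45.00°
∠(j218) = 90.00°
∠H(j218) = − (45.00° + 90.00°) = -135.00°

|H| = -75.0 dB, ∠H = -135.0°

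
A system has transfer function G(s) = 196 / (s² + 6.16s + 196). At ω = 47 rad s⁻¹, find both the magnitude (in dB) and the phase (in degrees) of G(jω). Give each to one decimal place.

|(j47)² + 6.16(j47) + 196| = |-2013 + j289.52| = 2034
|G(j47)| = 196 / 2034 = 0.096375
20 log₁₀(0.096375) = -20.32 dB
∠[(j47)² + 6.16(j47) + 196] = ∠[-2013 + j289.52] = 171.82°
∠G(j47) = −171.82° = -171.82°

|G| = -20.3 dB, ∠G = -171.8 deg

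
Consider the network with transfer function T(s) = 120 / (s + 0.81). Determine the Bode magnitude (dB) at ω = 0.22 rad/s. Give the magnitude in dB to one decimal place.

|j0.22 + 0.81| = √(0.22² + 0.81²) = 0.8393
|T(j0.22)| = 120 / 0.8393 = 142.97
20 log₁₀(142.97) = 43.10 dB

43.1 dB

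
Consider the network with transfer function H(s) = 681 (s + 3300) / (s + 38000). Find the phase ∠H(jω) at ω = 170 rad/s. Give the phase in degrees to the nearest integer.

3°

∠(j170 + 3300) = arctan(170/3300) = 2.95°
∠(j170 + 38000) = arctan(170/38000) = 0.26°
∠H(j170) = 2.95° − 0.26° = 2.69°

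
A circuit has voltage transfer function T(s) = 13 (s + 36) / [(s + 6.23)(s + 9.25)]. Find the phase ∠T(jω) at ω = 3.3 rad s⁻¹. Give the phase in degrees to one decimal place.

∠(j3.3 + 36) = arctan(3.3/36) = 5.24°
∠(j3.3 + 6.23) = arctan(3.3/6.23) = 27.91°
∠(j3.3 + 9.25) = arctan(3.3/9.25) = 19.63°
∠T(j3.3) = 5.24° − (27.91° + 19.63°) = -42.31°

-42.3 deg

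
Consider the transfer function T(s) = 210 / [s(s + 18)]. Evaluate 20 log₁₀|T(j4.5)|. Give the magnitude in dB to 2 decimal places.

|j4.5 + 18| = √(4.5² + 18²) = 18.55
|j4.5| = 4.5
|T(j4.5)| = 210 / (18.55 × 4.5) = 2.5152
20 log₁₀(2.5152) = 8.011 dB

8.01 dB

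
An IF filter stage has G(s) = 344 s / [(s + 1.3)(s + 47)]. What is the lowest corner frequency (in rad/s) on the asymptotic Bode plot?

1.3 rad/s

Break frequencies occur at each pole and zero magnitude: 1.3 rad/s, 47 rad/s.
The lowest is 1.3 rad/s.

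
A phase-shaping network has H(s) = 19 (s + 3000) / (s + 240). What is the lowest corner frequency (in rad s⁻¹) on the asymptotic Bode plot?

Break frequencies occur at each pole and zero magnitude: 240 rad s⁻¹, 3000 rad s⁻¹.
The lowest is 240 rad s⁻¹.

240 rad s⁻¹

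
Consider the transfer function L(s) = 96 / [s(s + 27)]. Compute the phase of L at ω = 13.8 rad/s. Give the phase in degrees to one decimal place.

-117.1 deg

∠(j13.8 + 27) = arctan(13.8/27) = 27.07°
∠(j13.8) = 90.00°
∠L(j13.8) = − (27.07° + 90.00°) = -117.07°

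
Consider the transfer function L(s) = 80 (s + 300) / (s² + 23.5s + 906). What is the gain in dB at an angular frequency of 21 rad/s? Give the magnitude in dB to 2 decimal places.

31.00 dB

|j21 + 300| = √(21² + 300²) = 300.7
|(j21)² + 23.5(j21) + 906| = |465 + j493.5| = 678.1
|L(j21)| = 80 × 300.7 / 678.1 = 35.482
20 log₁₀(35.482) = 31.000 dB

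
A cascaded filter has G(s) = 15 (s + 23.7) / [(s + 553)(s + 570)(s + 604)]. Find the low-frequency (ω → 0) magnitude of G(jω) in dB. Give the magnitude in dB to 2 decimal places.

G(0) = 15 × 23.7 / (553 × 570 × 604) = 1.8673e-06
20 log₁₀(1.8673e-06) = -114.576 dB

-114.58 dB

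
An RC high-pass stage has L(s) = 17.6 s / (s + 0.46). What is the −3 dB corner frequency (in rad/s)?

0.46 rad/s

For a single-pole high-pass, the −3 dB point is at the pole: ω = 0.46 rad/s.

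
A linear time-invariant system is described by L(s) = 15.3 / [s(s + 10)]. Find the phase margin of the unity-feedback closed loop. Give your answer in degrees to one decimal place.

81.4°

Gain crossover: |L(jω)| = 1 at ω ≈ 1.51 rad s⁻¹.
∠L(j1.51) = −90° − arctan(1.51/10) ≈ -98.60°
PM = 180° + (-98.60°) = 81.40°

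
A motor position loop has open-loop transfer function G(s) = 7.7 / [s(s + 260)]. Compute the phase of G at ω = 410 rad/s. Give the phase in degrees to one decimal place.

-147.6°

∠(j410 + 260) = arctan(410/260) = 57.62°
∠(j410) = 90.00°
∠G(j410) = − (57.62° + 90.00°) = -147.62°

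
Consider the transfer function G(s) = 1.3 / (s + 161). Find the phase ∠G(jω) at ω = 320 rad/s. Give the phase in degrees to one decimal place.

∠(j320 + 161) = arctan(320/161) = 63.29°
∠G(j320) = −63.29° = -63.29°

-63.3°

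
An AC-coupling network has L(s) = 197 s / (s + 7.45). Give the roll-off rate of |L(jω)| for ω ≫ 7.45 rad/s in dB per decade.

With 1 zero and 1 pole, the high-frequency asymptotic slope is 20 × (1 − 1) = 0 dB/decade.

0 dB/decade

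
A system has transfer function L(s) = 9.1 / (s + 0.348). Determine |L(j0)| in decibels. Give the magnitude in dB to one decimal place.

L(0) = 9.1 / 0.348 = 26.149
20 log₁₀(26.149) = 28.35 dB

28.3 dB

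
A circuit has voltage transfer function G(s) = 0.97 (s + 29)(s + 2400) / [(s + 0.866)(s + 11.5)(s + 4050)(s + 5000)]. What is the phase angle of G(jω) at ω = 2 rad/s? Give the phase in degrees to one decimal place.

-72.5 deg

∠(j2 + 29) = arctan(2/29) = 3.95°
∠(j2 + 2400) = arctan(2/2400) = 0.05°
∠(j2 + 0.866) = arctan(2/0.866) = 66.59°
∠(j2 + 11.5) = arctan(2/11.5) = 9.87°
∠(j2 + 4050) = arctan(2/4050) = 0.03°
∠(j2 + 5000) = arctan(2/5000) = 0.02°
∠G(j2) = 3.95° + 0.05° − (66.59° + 9.87° + 0.03° + 0.02°) = -72.51°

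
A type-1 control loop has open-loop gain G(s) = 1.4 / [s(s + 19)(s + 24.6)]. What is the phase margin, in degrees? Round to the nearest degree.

90°

Gain crossover: |G(jω)| = 1 at ω ≈ 0.003 rad/s.
∠G(j0.003) = −90° − arctan(0.003/19) − arctan(0.003/24.6) ≈ -90.02°
PM = 180° + (-90.02°) = 89.98°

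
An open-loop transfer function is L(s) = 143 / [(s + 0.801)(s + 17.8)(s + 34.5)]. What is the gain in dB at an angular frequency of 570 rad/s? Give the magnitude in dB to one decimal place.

|j570 + 0.801| = √(570² + 0.801²) = 570
|j570 + 17.8| = √(570² + 17.8²) = 570.3
|j570 + 34.5| = √(570² + 34.5²) = 571
|L(j570)| = 143 / (570 × 570.3 × 571) = 7.7038e-07
20 log₁₀(7.7038e-07) = -122.27 dB

-122.3 dB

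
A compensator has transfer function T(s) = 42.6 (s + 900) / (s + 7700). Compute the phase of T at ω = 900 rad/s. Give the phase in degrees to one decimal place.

38.3 deg

∠(j900 + 900) = arctan(900/900) = 45.00°
∠(j900 + 7700) = arctan(900/7700) = 6.67°
∠T(j900) = 45.00° − 6.67° = 38.33°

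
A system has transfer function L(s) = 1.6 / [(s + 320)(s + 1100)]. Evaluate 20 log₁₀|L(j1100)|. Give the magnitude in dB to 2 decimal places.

-120.94 dB

|j1100 + 320| = √(1100² + 320²) = 1146
|j1100 + 1100| = √(1100² + 1100²) = 1556
|L(j1100)| = 1.6 / (1146 × 1556) = 8.978e-07
20 log₁₀(8.978e-07) = -120.936 dB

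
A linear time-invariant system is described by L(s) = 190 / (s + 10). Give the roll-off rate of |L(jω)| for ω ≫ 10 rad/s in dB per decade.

-20 dB/decade

With 0 zeros and 1 pole, the high-frequency asymptotic slope is 20 × (0 − 1) = -20 dB/decade.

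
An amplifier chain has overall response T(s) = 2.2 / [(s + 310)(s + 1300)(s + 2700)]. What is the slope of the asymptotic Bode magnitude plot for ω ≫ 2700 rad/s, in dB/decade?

-60 dB/decade

With 0 zeros and 3 poles, the high-frequency asymptotic slope is 20 × (0 − 3) = -60 dB/decade.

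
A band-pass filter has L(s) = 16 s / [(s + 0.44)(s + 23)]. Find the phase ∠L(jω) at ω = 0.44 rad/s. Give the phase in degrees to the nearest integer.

44°

∠(j0.44) = 90.00°
∠(j0.44 + 0.44) = arctan(0.44/0.44) = 45.00°
∠(j0.44 + 23) = arctan(0.44/23) = 1.10°
∠L(j0.44) = 90.00° − (45.00° + 1.10°) = 43.90°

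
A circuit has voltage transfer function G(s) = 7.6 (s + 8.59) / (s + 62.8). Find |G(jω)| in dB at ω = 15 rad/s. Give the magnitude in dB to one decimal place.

|j15 + 8.59| = √(15² + 8.59²) = 17.29
|j15 + 62.8| = √(15² + 62.8²) = 64.57
|G(j15)| = 7.6 × 17.29 / 64.57 = 2.0346
20 log₁₀(2.0346) = 6.17 dB

6.2 dB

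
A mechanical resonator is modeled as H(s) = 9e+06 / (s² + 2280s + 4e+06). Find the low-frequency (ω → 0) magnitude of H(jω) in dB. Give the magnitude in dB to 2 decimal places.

7.04 dB

H(0) = 9e+06 / 4e+06 = 2.25
20 log₁₀(2.25) = 7.044 dB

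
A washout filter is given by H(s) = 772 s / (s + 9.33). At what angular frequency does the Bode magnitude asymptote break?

9.33 rad s⁻¹

The single real pole at s = −9.33 gives a corner at ω = 9.33 rad s⁻¹.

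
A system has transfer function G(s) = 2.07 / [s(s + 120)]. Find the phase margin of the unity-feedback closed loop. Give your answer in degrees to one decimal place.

90.0°

Gain crossover: |G(jω)| = 1 at ω ≈ 0.0172 rad/s.
∠G(j0.0172) = −90° − arctan(0.0172/120) ≈ -90.01°
PM = 180° + (-90.01°) = 89.99°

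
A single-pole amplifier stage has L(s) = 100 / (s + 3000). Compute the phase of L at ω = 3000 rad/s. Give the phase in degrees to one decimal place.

-45.0°

∠(j3000 + 3000) = arctan(3000/3000) = 45.00°
∠L(j3000) = −45.00° = -45.00°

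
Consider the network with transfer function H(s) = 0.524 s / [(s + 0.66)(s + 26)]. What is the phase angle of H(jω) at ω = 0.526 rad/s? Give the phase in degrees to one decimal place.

50.3°

∠(j0.526) = 90.00°
∠(j0.526 + 0.66) = arctan(0.526/0.66) = 38.55°
∠(j0.526 + 26) = arctan(0.526/26) = 1.16°
∠H(j0.526) = 90.00° − (38.55° + 1.16°) = 50.29°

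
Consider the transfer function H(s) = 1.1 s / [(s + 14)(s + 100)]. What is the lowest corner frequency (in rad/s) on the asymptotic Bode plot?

14 rad/s

Break frequencies occur at each pole and zero magnitude: 14 rad/s, 100 rad/s.
The lowest is 14 rad/s.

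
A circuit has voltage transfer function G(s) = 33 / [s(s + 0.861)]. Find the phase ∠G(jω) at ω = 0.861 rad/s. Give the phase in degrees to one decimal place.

-135.0 deg

∠(j0.861 + 0.861) = arctan(0.861/0.861) = 45.00°
∠(j0.861) = 90.00°
∠G(j0.861) = − (45.00° + 90.00°) = -135.00°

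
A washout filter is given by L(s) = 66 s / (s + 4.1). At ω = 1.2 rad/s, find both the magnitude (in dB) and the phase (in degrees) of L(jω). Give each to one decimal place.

|L| = 25.4 dB, ∠L = 73.7 deg

|j1.2| = 1.2
|j1.2 + 4.1| = √(1.2² + 4.1²) = 4.272
|L(j1.2)| = 66 × 1.2 / 4.272 = 18.539
20 log₁₀(18.539) = 25.36 dB
∠(j1.2) = 90.00°
∠(j1.2 + 4.1) = arctan(1.2/4.1) = 16.31°
∠L(j1.2) = 90.00° − 16.31° = 73.69°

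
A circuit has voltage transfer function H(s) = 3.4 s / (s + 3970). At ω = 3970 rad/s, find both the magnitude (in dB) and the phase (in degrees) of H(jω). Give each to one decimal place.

|H| = 7.6 dB, ∠H = 45.0°

|j3970| = 3970
|j3970 + 3970| = √(3970² + 3970²) = 5614
|H(j3970)| = 3.4 × 3970 / 5614 = 2.4042
20 log₁₀(2.4042) = 7.62 dB
∠(j3970) = 90.00°
∠(j3970 + 3970) = arctan(3970/3970) = 45.00°
∠H(j3970) = 90.00° − 45.00° = 45.00°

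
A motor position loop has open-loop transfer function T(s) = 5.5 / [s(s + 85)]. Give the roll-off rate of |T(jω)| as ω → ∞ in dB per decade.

-40 dB/decade

With 0 zeros and 2 poles, the high-frequency asymptotic slope is 20 × (0 − 2) = -40 dB/decade.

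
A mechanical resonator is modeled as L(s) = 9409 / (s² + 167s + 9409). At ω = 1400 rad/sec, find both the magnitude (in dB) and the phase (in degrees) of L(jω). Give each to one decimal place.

|L| = -46.4 dB, ∠L = -173.2°

|(j1400)² + 167(j1400) + 9409| = |-1.9506e+06 + j2.338e+05| = 1.965e+06
|L(j1400)| = 9409 / 1.965e+06 = 0.0047894
20 log₁₀(0.0047894) = -46.39 dB
∠[(j1400)² + 167(j1400) + 9409] = ∠[-1.9506e+06 + j2.338e+05] = 173.17°
∠L(j1400) = −173.17° = -173.17°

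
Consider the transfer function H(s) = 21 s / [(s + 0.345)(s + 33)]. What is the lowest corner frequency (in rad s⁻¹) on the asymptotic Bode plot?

Break frequencies occur at each pole and zero magnitude: 0.345 rad s⁻¹, 33 rad s⁻¹.
The lowest is 0.345 rad s⁻¹.

0.345 rad s⁻¹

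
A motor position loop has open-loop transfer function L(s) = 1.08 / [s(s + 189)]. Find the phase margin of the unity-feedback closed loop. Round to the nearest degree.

Gain crossover: |L(jω)| = 1 at ω ≈ 0.00571 rad s⁻¹.
∠L(j0.00571) = −90° − arctan(0.00571/189) ≈ -90.00°
PM = 180° + (-90.00°) = 90.00°

90°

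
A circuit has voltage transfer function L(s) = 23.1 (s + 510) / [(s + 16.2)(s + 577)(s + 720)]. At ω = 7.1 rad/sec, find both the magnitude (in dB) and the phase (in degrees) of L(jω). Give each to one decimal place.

|L| = -55.9 dB, ∠L = -24.1°

|j7.1 + 510| = √(7.1² + 510²) = 510
|j7.1 + 16.2| = √(7.1² + 16.2²) = 17.69
|j7.1 + 577| = √(7.1² + 577²) = 577
|j7.1 + 720| = √(7.1² + 720²) = 720
|L(j7.1)| = 23.1 × 510 / (17.69 × 577 × 720) = 0.0016032
20 log₁₀(0.0016032) = -55.90 dB
∠(j7.1 + 510) = arctan(7.1/510) = 0.80°
∠(j7.1 + 16.2) = arctan(7.1/16.2) = 23.67°
∠(j7.1 + 577) = arctan(7.1/577) = 0.70°
∠(j7.1 + 720) = arctan(7.1/720) = 0.56°
∠L(j7.1) = 0.80° − (23.67° + 0.70° + 0.56°) = -24.14°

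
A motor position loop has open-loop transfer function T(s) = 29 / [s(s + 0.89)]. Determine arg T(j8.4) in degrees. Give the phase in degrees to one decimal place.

-174.0°

∠(j8.4 + 0.89) = arctan(8.4/0.89) = 83.95°
∠(j8.4) = 90.00°
∠T(j8.4) = − (83.95° + 90.00°) = -173.95°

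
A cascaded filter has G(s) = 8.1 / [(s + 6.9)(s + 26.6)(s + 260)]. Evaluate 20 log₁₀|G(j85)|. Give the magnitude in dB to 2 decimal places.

|j85 + 6.9| = √(85² + 6.9²) = 85.28
|j85 + 26.6| = √(85² + 26.6²) = 89.06
|j85 + 260| = √(85² + 260²) = 273.5
|G(j85)| = 8.1 / (85.28 × 89.06 × 273.5) = 3.8986e-06
20 log₁₀(3.8986e-06) = -108.182 dB

-108.18 dB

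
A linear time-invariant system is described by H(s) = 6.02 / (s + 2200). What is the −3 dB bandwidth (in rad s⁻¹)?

2200 rad s⁻¹

For a single-pole low-pass, the −3 dB point is at the pole: ω = 2200 rad s⁻¹.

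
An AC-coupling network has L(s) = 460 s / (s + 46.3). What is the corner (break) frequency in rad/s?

The single real pole at s = −46.3 gives a corner at ω = 46.3 rad/s.

46.3 rad/s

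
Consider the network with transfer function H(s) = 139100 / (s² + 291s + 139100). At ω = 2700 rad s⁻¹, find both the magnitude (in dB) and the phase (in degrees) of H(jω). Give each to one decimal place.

|(j2700)² + 291(j2700) + 139100| = |-7.1509e+06 + j7.857e+05| = 7.194e+06
|H(j2700)| = 139100 / 7.194e+06 = 0.019336
20 log₁₀(0.019336) = -34.27 dB
∠[(j2700)² + 291(j2700) + 139100] = ∠[-7.1509e+06 + j7.857e+05] = 173.73°
∠H(j2700) = −173.73° = -173.73°

|H| = -34.3 dB, ∠H = -173.7°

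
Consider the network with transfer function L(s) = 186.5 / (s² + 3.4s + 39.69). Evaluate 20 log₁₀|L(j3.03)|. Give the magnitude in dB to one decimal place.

|(j3.03)² + 3.4(j3.03) + 39.69| = |30.509 + j10.302| = 32.2
|L(j3.03)| = 186.5 / 32.2 = 5.7917
20 log₁₀(5.7917) = 15.26 dB

15.3 dB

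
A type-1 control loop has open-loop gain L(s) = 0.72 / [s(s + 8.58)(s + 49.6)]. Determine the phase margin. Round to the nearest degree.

Gain crossover: |L(jω)| = 1 at ω ≈ 0.00169 rad s⁻¹.
∠L(j0.00169) = −90° − arctan(0.00169/8.58) − arctan(0.00169/49.6) ≈ -90.01°
PM = 180° + (-90.01°) = 89.99°

90°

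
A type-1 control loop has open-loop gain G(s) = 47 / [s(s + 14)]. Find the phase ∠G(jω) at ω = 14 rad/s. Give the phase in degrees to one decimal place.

-135.0°

∠(j14 + 14) = arctan(14/14) = 45.00°
∠(j14) = 90.00°
∠G(j14) = − (45.00° + 90.00°) = -135.00°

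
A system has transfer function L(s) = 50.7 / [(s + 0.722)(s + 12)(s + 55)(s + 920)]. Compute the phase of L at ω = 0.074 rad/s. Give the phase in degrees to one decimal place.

-6.3 deg

∠(j0.074 + 0.722) = arctan(0.074/0.722) = 5.85°
∠(j0.074 + 12) = arctan(0.074/12) = 0.35°
∠(j0.074 + 55) = arctan(0.074/55) = 0.08°
∠(j0.074 + 920) = arctan(0.074/920) = 0.00°
∠L(j0.074) = − (5.85° + 0.35° + 0.08° + 0.00°) = -6.29°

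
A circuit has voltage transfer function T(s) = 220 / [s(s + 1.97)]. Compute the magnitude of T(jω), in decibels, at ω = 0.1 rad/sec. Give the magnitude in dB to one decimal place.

60.9 dB

|j0.1 + 1.97| = √(0.1² + 1.97²) = 1.973
|j0.1| = 0.1
|T(j0.1)| = 220 / (1.973 × 0.1) = 1115.3
20 log₁₀(1115.3) = 60.95 dB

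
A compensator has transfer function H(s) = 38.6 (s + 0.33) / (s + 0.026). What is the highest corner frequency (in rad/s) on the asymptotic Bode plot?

Break frequencies occur at each pole and zero magnitude: 0.026 rad/s, 0.33 rad/s.
The highest is 0.33 rad/s.

0.33 rad/s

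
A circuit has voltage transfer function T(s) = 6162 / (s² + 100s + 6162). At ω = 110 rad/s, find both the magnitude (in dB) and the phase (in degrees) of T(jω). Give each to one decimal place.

|T| = -6.1 dB, ∠T = -118.4°

|(j110)² + 100(j110) + 6162| = |-5938 + j11000| = 1.25e+04
|T(j110)| = 6162 / 1.25e+04 = 0.49294
20 log₁₀(0.49294) = -6.14 dB
∠[(j110)² + 100(j110) + 6162] = ∠[-5938 + j11000] = 118.36°
∠T(j110) = −118.36° = -118.36°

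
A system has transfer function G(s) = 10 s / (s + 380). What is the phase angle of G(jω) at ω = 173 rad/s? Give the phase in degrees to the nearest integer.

66°

∠(j173) = 90.00°
∠(j173 + 380) = arctan(173/380) = 24.48°
∠G(j173) = 90.00° − 24.48° = 65.52°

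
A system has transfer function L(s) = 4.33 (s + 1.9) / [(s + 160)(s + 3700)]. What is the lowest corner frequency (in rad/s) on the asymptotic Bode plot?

Break frequencies occur at each pole and zero magnitude: 1.9 rad/s, 160 rad/s, 3700 rad/s.
The lowest is 1.9 rad/s.

1.9 rad/s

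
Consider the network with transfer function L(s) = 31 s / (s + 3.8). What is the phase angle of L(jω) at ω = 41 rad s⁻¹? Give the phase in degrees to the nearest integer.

5°

∠(j41) = 90.00°
∠(j41 + 3.8) = arctan(41/3.8) = 84.70°
∠L(j41) = 90.00° − 84.70° = 5.30°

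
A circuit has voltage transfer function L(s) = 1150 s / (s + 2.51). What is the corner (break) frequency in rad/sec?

The single real pole at s = −2.51 gives a corner at ω = 2.51 rad/sec.

2.51 rad/sec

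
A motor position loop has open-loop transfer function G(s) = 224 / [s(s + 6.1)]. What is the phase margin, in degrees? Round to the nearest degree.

23°

Gain crossover: |G(jω)| = 1 at ω ≈ 14.4 rad/sec.
∠G(j14.4) = −90° − arctan(14.4/6.1) ≈ -156.98°
PM = 180° + (-156.98°) = 23.02°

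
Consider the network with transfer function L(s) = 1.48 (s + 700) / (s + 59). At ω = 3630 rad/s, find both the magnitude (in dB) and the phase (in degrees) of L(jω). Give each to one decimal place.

|L| = 3.6 dB, ∠L = -10.0°

|j3630 + 700| = √(3630² + 700²) = 3697
|j3630 + 59| = √(3630² + 59²) = 3630
|L(j3630)| = 1.48 × 3697 / 3630 = 1.5071
20 log₁₀(1.5071) = 3.56 dB
∠(j3630 + 700) = arctan(3630/700) = 79.09°
∠(j3630 + 59) = arctan(3630/59) = 89.07°
∠L(j3630) = 79.09° − 89.07° = -9.98°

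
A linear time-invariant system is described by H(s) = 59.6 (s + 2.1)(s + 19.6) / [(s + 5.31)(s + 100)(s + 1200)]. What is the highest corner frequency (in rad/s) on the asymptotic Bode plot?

1200 rad/s

Break frequencies occur at each pole and zero magnitude: 2.1 rad/s, 5.31 rad/s, 19.6 rad/s, 100 rad/s, 1200 rad/s.
The highest is 1200 rad/s.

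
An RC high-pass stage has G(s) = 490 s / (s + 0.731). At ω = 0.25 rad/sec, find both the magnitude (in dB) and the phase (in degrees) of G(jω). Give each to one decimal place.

|j0.25| = 0.25
|j0.25 + 0.731| = √(0.25² + 0.731²) = 0.7726
|G(j0.25)| = 490 × 0.25 / 0.7726 = 158.56
20 log₁₀(158.56) = 44.00 dB
∠(j0.25) = 90.00°
∠(j0.25 + 0.731) = arctan(0.25/0.731) = 18.88°
∠G(j0.25) = 90.00° − 18.88° = 71.12°

|G| = 44.0 dB, ∠G = 71.1 deg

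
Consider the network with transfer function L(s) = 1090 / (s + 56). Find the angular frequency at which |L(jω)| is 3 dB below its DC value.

56 rad/s

For a single-pole low-pass, the −3 dB point is at the pole: ω = 56 rad/s.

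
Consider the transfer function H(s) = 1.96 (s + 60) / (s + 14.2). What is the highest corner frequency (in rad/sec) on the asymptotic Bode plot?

Break frequencies occur at each pole and zero magnitude: 14.2 rad/sec, 60 rad/sec.
The highest is 60 rad/sec.

60 rad/sec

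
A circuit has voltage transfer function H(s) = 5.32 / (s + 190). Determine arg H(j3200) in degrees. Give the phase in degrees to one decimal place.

-86.6°

∠(j3200 + 190) = arctan(3200/190) = 86.60°
∠H(j3200) = −86.60° = -86.60°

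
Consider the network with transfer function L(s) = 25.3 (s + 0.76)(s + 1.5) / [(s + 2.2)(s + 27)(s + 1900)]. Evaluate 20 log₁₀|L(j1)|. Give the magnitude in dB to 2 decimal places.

-66.71 dB

|j1 + 0.76| = √(1² + 0.76²) = 1.256
|j1 + 1.5| = √(1² + 1.5²) = 1.803
|j1 + 2.2| = √(1² + 2.2²) = 2.417
|j1 + 27| = √(1² + 27²) = 27.02
|j1 + 1900| = √(1² + 1900²) = 1900
|L(j1)| = 25.3 × 1.256 × 1.803 / (2.417 × 27.02 × 1900) = 0.00046178
20 log₁₀(0.00046178) = -66.711 dB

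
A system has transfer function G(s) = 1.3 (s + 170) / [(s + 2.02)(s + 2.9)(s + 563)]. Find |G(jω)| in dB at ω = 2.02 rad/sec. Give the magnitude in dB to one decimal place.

|j2.02 + 170| = √(2.02² + 170²) = 170
|j2.02 + 2.02| = √(2.02² + 2.02²) = 2.857
|j2.02 + 2.9| = √(2.02² + 2.9²) = 3.534
|j2.02 + 563| = √(2.02² + 563²) = 563
|G(j2.02)| = 1.3 × 170 / (2.857 × 3.534 × 563) = 0.038883
20 log₁₀(0.038883) = -28.20 dB

-28.2 dB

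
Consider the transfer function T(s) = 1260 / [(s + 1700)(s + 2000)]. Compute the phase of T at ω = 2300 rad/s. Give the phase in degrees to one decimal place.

∠(j2300 + 1700) = arctan(2300/1700) = 53.53°
∠(j2300 + 2000) = arctan(2300/2000) = 48.99°
∠T(j2300) = − (53.53° + 48.99°) = -102.52°

-102.5°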